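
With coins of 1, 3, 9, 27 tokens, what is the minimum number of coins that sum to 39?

39 = 1×27 + 1×9 + 1×3
Total coins = 1 + 1 + 1 = 3

3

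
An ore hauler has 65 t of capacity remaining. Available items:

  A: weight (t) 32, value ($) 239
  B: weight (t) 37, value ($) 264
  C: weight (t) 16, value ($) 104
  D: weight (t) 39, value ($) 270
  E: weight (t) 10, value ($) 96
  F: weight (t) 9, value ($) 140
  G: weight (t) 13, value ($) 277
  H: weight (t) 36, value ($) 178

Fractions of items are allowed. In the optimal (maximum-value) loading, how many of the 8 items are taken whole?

4

Order: G (277/13=21.31) > F (140/9=15.56) > E (96/10=9.60) > A (239/32=7.47) > B (264/37=7.14) > D (270/39=6.92) > C (104/16=6.50) > H (178/36=4.94)
Fill: take G (13 @ 277) → take F (9 @ 140) → take E (10 @ 96) → take A (32 @ 239) → take 1/37 of B → 7.14; 65/65 used.
4 item(s) taken whole; one partial (take 1/37 of B).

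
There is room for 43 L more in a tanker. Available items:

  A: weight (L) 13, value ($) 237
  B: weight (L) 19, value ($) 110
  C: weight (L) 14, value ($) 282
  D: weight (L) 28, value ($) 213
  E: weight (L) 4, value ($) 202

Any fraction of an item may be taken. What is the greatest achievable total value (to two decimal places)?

Sort by value per unit weight and fill in that order.
Order: E (202/4=50.50) > C (282/14=20.14) > A (237/13=18.23) > D (213/28=7.61) > B (110/19=5.79)
Fill: take E (4 @ 202) → take C (14 @ 282) → take A (13 @ 237) → take 12/28 of D → 91.29; 43/43 used.
Total value = 812.29

812.29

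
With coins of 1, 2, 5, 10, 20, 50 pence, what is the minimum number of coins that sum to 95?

4

95 − 1×50→45 − 2×20→5 − 1×5→0
Total coins = 1 + 2 + 1 = 4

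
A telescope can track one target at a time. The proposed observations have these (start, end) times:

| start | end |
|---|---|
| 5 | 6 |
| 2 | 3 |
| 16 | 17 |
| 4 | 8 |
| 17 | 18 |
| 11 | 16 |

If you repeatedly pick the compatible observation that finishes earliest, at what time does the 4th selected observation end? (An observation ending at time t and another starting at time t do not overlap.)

17

Order by finish time; keep every interval that doesn't clash with the previous kept one.
By end time: (2,3), (5,6), (4,8), (11,16), (16,17), (17,18).
Pick (2,3); next start ≥ 3 → (5,6); next start ≥ 6 → (11,16); next start ≥ 16 → (16,17); next start ≥ 17 → (17,18).
Selected: (2,3) (5,6) (11,16) (16,17) (17,18)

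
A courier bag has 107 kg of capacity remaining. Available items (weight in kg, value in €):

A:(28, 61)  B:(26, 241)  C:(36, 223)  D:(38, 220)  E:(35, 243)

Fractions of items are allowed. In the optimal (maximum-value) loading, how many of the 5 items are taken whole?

Order: B (241/26=9.27) > E (243/35=6.94) > C (223/36=6.19) > D (220/38=5.79) > A (61/28=2.18)
Fill: take B (26 @ 241) → take E (35 @ 243) → take C (36 @ 223) → take 10/38 of D → 57.89; 107/107 used.
3 item(s) taken whole; one partial (take 10/38 of D).

3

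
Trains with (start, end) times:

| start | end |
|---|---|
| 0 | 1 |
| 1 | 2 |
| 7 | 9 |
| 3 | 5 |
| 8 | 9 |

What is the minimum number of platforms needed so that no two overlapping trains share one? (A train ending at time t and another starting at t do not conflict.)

The answer is the maximum number of intervals overlapping at any instant.
Events (time:±→running): 0:+→1 1:-→0 1:+→1 2:-→0 3:+→1 5:-→0 7:+→1 8:+→2 … peak 2.

2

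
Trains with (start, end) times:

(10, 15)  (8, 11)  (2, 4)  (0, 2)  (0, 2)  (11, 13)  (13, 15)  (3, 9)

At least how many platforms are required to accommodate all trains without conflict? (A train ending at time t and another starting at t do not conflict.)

starts: [0, 0, 2, 3, 8, 10, 11, 13]
ends:   [2, 2, 4, 9, 11, 13, 15, 15]
s0→1 s0→2  — peak 2.

2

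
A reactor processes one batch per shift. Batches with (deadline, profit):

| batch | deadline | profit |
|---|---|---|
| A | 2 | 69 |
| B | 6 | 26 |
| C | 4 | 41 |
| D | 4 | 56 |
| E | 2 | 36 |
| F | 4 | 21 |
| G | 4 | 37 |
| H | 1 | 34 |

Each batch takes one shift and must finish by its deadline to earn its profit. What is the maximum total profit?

Take jobs in profit order; each goes to the latest open slot no later than its deadline.
Profit order: A=69 D=56 C=41 G=37 E=36 H=34 B=26 F=21
Assign: A→slot 2, D→slot 4, C→slot 3, G→slot 1, E skipped, H skipped, B→slot 6, F skipped.
Slots: [1:G] [2:A] [3:C] [4:D] [6:B]
Profit = 37 + 69 + 41 + 56 + 26 = 229

229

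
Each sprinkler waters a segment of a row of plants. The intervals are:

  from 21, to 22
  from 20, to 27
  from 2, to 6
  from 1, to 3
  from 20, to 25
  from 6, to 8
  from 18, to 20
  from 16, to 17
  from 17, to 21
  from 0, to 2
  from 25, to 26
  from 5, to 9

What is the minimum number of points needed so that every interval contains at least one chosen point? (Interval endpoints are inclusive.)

By right end: [0,2]  [1,3]  [2,6]  [6,8]  [5,9]  [16,17]  [18,20]  [17,21]  [21,22]  [20,25]  [25,26]  [20,27]
[0,2] uncovered → point at 2; [6,8] uncovered → point at 8; [16,17] uncovered → point at 17; [18,20] uncovered → point at 20; [21,22] uncovered → point at 22; [25,26] uncovered → point at 26.
Points: 2, 8, 17, 20, 22, 26 (6 total).

6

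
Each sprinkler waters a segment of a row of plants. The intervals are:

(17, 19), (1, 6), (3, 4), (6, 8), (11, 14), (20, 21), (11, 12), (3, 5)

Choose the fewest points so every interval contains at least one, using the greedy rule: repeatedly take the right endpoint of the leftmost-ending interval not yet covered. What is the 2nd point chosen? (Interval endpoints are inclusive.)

8

Sorted: [3,4] [3,5] [1,6] [6,8] [11,12] [11,14] [17,19] [20,21]
{[3,4],[3,5],[1,6]} hit by 4; {[6,8]} hit by 8; {[11,12],[11,14]} hit by 12; {[17,19]} hit by 19; {[20,21]} hit by 21.
Points: 4, 8, 12, 19, 21 (5 total).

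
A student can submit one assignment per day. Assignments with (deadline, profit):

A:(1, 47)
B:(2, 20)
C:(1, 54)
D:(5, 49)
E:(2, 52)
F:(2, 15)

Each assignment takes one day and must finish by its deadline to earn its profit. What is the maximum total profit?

155

By profit: C(d1,54), E(d2,52), D(d5,49), A(d1,47), B(d2,20), F(d2,15)
C→slot 1; E→slot 2; D→slot 5; A skipped; B skipped; F skipped.
Profit = 54 + 52 + 49 = 155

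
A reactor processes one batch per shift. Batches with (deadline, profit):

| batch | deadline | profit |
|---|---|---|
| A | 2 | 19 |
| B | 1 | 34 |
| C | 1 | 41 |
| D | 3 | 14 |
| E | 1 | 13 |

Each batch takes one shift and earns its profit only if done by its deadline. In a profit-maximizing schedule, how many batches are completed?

3

Take jobs in profit order; each goes to the latest open slot no later than its deadline.
By profit: C(d1,41), B(d1,34), A(d2,19), D(d3,14), E(d1,13)
C→slot 1; B skipped; A→slot 2; D→slot 3; E skipped.
3 of 5 scheduled.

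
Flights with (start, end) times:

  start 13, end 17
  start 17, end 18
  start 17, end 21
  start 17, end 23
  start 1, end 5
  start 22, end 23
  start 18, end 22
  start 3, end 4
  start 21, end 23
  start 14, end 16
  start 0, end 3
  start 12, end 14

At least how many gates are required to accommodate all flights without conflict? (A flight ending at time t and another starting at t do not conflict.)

3

Count concurrent intervals with a sweep; the peak is the room count.
starts: [0, 1, 3, 12, 13, 14, 17, 17, 17, 18, 21, 22]
ends:   [3, 4, 5, 14, 16, 17, 18, 21, 22, 23, 23, 23]
s0→1 s1→2 e3→1 s3→2 e4→1 e5→0 s12→1 s13→2 e14→1 s14→2 e16→1 e17→0 s17→1 s17→2 s17→3  — peak 3.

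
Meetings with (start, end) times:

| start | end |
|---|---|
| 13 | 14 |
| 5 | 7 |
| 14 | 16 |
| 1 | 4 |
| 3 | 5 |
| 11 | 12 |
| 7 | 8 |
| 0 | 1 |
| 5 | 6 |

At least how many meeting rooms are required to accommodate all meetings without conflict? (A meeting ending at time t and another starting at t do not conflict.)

2

Count concurrent intervals with a sweep; the peak is the room count.
Events (time:±→running): 0:+→1 1:-→0 1:+→1 3:+→2 … peak 2.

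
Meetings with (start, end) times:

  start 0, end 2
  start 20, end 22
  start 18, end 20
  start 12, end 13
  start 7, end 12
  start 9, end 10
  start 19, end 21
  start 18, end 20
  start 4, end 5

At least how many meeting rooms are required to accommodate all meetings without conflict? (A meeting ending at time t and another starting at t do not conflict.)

3

Events (time:±→running): 0:+→1 2:-→0 4:+→1 5:-→0 7:+→1 9:+→2 10:-→1 12:-→0 12:+→1 13:-→0 18:+→1 18:+→2 19:+→3 … peak 3.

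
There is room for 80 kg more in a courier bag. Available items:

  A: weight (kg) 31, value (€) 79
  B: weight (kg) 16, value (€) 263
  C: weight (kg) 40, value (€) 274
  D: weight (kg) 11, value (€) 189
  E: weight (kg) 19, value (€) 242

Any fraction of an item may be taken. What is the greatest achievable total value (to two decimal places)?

Greedy by value/weight ratio, highest first.
Order: D (189/11=17.18) > B (263/16=16.44) > E (242/19=12.74) > C (274/40=6.85) > A (79/31=2.55)
Fill: take D (11 @ 189) → take B (16 @ 263) → take E (19 @ 242) → take 34/40 of C → 232.90; 80/80 used.
Total value = 926.90

926.90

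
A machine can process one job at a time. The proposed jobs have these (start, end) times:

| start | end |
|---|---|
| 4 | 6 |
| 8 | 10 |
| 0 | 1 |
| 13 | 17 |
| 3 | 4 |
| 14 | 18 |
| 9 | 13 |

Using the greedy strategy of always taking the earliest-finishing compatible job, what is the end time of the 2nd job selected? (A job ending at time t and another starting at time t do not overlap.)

Sort by end time and greedily take each interval whose start is ≥ the last chosen end.
By end time: (0,1), (3,4), (4,6), (8,10), (9,13), (13,17), (14,18).
Pick (0,1); next start ≥ 1 → (3,4); next start ≥ 4 → (4,6); next start ≥ 6 → (8,10); next start ≥ 10 → (13,17).
Selected: (0,1) (3,4) (4,6) (8,10) (13,17)

4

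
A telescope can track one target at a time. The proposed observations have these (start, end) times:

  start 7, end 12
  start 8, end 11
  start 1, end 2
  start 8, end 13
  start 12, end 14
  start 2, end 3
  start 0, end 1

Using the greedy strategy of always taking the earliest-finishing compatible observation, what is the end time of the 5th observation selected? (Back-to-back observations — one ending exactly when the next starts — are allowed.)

Greedy by earliest finish: after sorting by end time, pick each interval compatible with the last pick.
By end time: (0,1), (1,2), (2,3), (8,11), (7,12), (8,13), (12,14).
Pick (0,1); next start ≥ 1 → (1,2); next start ≥ 2 → (2,3); next start ≥ 3 → (8,11); next start ≥ 11 → (12,14).
Selected: (0,1) (1,2) (2,3) (8,11) (12,14)

14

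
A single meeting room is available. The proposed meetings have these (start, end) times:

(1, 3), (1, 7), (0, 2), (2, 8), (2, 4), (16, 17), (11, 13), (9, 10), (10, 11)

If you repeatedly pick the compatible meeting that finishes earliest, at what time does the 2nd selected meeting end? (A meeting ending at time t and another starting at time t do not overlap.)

4

Greedy by earliest finish: after sorting by end time, pick each interval compatible with the last pick.
Sorted by end: (0,2)  (1,3)  (2,4)  (1,7)  (2,8)  (9,10)  (10,11)  (11,13)  (16,17)
take (0,2); take (2,4); skip (1,7); skip (2,8); take (9,10); take (10,11); take (11,13); take (16,17).
Selected: (0,2) (2,4) (9,10) (10,11) (11,13) (16,17)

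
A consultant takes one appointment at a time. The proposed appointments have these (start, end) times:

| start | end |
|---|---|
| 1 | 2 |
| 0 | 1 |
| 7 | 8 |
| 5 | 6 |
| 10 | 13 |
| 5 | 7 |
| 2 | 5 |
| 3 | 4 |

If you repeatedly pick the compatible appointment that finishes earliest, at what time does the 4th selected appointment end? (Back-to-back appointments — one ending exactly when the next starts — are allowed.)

By end time: (0,1), (1,2), (3,4), (2,5), (5,6), (5,7), (7,8), (10,13).
Pick (0,1); next start ≥ 1 → (1,2); next start ≥ 2 → (3,4); next start ≥ 4 → (5,6); next start ≥ 6 → (7,8); next start ≥ 8 → (10,13).
Selected: (0,1) (1,2) (3,4) (5,6) (7,8) (10,13)

6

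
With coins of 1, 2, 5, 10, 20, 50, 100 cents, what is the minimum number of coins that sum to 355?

355 − 3×100→55 − 1×50→5 − 1×5→0
Total coins = 3 + 1 + 1 = 5

5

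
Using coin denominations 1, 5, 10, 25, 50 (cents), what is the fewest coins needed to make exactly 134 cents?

8

Greedy: take as many of the largest coin as possible, then repeat with the remainder.
134 − 2×50→34 − 1×25→9 − 1×5→4 − 4×1→0
Total coins = 2 + 1 + 1 + 4 = 8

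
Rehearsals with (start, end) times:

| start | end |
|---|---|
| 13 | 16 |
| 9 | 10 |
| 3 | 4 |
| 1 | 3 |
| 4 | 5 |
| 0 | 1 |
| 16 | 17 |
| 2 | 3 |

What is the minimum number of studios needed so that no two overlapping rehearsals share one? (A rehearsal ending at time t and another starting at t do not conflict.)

Count concurrent intervals with a sweep; the peak is the room count.
Events (time:±→running): 0:+→1 1:-→0 1:+→1 2:+→2 … peak 2.

2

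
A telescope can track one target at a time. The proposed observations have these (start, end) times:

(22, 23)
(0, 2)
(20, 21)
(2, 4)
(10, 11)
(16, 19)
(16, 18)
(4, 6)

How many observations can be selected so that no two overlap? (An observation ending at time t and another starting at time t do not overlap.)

Sort by end time and greedily take each interval whose start is ≥ the last chosen end.
By end time: (0,2), (2,4), (4,6), (10,11), (16,18), (16,19), (20,21), (22,23).
Pick (0,2); next start ≥ 2 → (2,4); next start ≥ 4 → (4,6); next start ≥ 6 → (10,11); next start ≥ 11 → (16,18); next start ≥ 18 → (20,21); next start ≥ 21 → (22,23).
Selected 7 observations.

7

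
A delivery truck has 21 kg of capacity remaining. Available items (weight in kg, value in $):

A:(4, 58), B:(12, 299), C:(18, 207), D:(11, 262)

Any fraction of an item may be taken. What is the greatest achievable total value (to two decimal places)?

Sort by value per unit weight and fill in that order.
Ratios (sorted): B 24.92, D 23.82, A 14.50, C 11.50
take B (12 @ 299); take 9/11 of D → 214.36. Capacity used 21/21.
Total value = 513.36

513.36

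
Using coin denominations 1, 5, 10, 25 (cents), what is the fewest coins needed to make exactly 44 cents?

7

44 = 1×25 + 1×10 + 1×5 + 4×1
Total coins = 1 + 1 + 1 + 4 = 7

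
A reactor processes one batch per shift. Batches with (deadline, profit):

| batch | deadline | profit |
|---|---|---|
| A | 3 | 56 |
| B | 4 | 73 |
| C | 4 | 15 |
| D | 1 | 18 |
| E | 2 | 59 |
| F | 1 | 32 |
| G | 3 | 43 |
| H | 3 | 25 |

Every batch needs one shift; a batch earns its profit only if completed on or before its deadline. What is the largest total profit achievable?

Profit order: B=73 E=59 A=56 G=43 F=32 H=25 D=18 C=15
Assign: B→slot 4, E→slot 2, A→slot 3, G→slot 1, F skipped, H skipped, D skipped, C skipped.
Slots: [1:G] [2:E] [3:A] [4:B]
Profit = 43 + 59 + 56 + 73 = 231

231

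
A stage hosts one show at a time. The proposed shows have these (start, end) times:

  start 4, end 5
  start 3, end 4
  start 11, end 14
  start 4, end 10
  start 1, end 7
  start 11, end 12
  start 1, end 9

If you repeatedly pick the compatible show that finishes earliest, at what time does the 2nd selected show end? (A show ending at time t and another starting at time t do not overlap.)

By end time: (3,4), (4,5), (1,7), (1,9), (4,10), (11,12), (11,14).
Pick (3,4); next start ≥ 4 → (4,5); next start ≥ 5 → (11,12).
Selected: (3,4) (4,5) (11,12)

5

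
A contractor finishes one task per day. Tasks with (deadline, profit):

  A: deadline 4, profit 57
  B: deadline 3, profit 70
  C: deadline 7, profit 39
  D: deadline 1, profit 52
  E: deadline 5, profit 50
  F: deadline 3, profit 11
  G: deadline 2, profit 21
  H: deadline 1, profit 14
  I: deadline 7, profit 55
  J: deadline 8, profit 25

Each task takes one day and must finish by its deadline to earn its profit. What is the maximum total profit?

369

Take jobs in profit order; each goes to the latest open slot no later than its deadline.
Profit order: B=70 A=57 I=55 D=52 E=50 C=39 J=25 G=21 H=14 F=11
Assign: B→slot 3, A→slot 4, I→slot 7, D→slot 1, E→slot 5, C→slot 6, J→slot 8, G→slot 2, H skipped, F skipped.
Slots: [1:D] [2:G] [3:B] [4:A] [5:E] [6:C] [7:I] [8:J]
Profit = 52 + 21 + 70 + 57 + 50 + 39 + 55 + 25 = 369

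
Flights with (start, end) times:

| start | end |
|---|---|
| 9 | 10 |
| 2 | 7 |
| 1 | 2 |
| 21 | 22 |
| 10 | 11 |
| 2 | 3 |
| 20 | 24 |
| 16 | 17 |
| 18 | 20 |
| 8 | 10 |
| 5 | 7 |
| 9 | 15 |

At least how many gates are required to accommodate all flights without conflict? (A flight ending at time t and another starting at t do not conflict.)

starts: [1, 2, 2, 5, 8, 9, 9, 10, 16, 18, 20, 21]
ends:   [2, 3, 7, 7, 10, 10, 11, 15, 17, 20, 22, 24]
s1→1 e2→0 s2→1 s2→2 e3→1 s5→2 e7→1 e7→0 s8→1 s9→2 s9→3  — peak 3.

3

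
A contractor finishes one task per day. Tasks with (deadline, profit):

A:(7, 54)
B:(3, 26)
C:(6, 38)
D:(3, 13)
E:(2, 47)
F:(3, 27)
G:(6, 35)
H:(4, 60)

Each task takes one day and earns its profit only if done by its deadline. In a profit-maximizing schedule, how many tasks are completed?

7

By profit: H(d4,60), A(d7,54), E(d2,47), C(d6,38), G(d6,35), F(d3,27), B(d3,26), D(d3,13)
H→slot 4; A→slot 7; E→slot 2; C→slot 6; G→slot 5; F→slot 3; B→slot 1; D skipped.
7 of 8 scheduled.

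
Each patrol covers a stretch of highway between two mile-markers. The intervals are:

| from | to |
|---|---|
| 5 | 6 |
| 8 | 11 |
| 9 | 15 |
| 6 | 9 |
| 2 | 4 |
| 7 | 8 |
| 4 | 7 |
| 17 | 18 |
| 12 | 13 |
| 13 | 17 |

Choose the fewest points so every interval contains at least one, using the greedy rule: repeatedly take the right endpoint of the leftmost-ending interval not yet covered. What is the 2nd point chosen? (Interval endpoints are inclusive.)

Sorted: [2,4] [5,6] [4,7] [7,8] [6,9] [8,11] [12,13] [9,15] [13,17] [17,18]
{[2,4]} hit by 4; {[5,6],[4,7]} hit by 6; {[7,8],[6,9],[8,11]} hit by 8; {[12,13],[9,15],[13,17]} hit by 13; {[17,18]} hit by 18.
Points: 4, 6, 8, 13, 18 (5 total).

6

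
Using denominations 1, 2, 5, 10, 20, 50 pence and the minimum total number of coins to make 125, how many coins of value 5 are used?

125 = 2×50 + 1×20 + 1×5
Count of 5: 1

1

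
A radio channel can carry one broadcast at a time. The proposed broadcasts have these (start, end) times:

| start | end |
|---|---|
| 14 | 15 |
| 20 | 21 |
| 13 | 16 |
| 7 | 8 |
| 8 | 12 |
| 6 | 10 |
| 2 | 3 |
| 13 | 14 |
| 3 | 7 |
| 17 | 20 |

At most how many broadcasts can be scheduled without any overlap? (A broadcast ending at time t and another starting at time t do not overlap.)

8

By end time: (2,3), (3,7), (7,8), (6,10), (8,12), (13,14), (14,15), (13,16), (17,20), (20,21).
Pick (2,3); next start ≥ 3 → (3,7); next start ≥ 7 → (7,8); next start ≥ 8 → (8,12); next start ≥ 12 → (13,14); next start ≥ 14 → (14,15); next start ≥ 15 → (17,20); next start ≥ 20 → (20,21).
Selected 8 broadcasts.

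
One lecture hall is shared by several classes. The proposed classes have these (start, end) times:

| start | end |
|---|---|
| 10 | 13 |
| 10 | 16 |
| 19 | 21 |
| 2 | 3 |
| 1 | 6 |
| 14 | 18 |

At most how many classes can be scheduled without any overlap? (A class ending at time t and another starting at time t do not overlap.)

Sort by end time and greedily take each interval whose start is ≥ the last chosen end.
Sorted by end: (2,3)  (1,6)  (10,13)  (10,16)  (14,18)  (19,21)
take (2,3); take (10,13); take (14,18); take (19,21).
Selected 4 classes.

4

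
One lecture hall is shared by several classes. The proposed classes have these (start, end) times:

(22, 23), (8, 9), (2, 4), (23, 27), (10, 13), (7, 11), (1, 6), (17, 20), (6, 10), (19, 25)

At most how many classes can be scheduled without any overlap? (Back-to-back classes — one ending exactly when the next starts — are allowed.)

6

By end time: (2,4), (1,6), (8,9), (6,10), (7,11), (10,13), (17,20), (22,23), (19,25), (23,27).
Pick (2,4); next start ≥ 4 → (8,9); next start ≥ 9 → (10,13); next start ≥ 13 → (17,20); next start ≥ 20 → (22,23); next start ≥ 23 → (23,27).
Selected 6 classes.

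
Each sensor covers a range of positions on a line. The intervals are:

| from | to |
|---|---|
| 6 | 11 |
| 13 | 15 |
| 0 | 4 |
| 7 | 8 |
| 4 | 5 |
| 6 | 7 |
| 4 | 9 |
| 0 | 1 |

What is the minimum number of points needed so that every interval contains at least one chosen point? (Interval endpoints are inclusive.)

4

Sorted: [0,1] [0,4] [4,5] [6,7] [7,8] [4,9] [6,11] [13,15]
{[0,1],[0,4]} hit by 1; {[4,5]} hit by 5; {[6,7],[7,8],[4,9],[6,11]} hit by 7; {[13,15]} hit by 15.
Points: 1, 5, 7, 15 (4 total).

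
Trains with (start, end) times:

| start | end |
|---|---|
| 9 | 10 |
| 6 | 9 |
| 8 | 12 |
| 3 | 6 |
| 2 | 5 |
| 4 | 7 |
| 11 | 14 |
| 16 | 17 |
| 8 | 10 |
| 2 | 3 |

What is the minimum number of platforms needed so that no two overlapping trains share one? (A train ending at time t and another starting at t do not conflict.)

3

starts: [2, 2, 3, 4, 6, 8, 8, 9, 11, 16]
ends:   [3, 5, 6, 7, 9, 10, 10, 12, 14, 17]
s2→1 s2→2 e3→1 s3→2 s4→3  — peak 3.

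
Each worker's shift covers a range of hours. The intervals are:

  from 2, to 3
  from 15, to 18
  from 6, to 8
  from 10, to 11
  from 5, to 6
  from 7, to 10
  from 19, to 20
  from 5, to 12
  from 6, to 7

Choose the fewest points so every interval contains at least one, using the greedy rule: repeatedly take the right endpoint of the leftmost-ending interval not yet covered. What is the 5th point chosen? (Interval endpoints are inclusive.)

20

Process intervals by earliest right end; each time one isn't hit yet, stab at its right endpoint.
Sorted: [2,3] [5,6] [6,7] [6,8] [7,10] [10,11] [5,12] [15,18] [19,20]
{[2,3]} hit by 3; {[5,6],[6,7],[6,8]} hit by 6; {[7,10],[10,11],[5,12]} hit by 10; {[15,18]} hit by 18; {[19,20]} hit by 20.
Points: 3, 6, 10, 18, 20 (5 total).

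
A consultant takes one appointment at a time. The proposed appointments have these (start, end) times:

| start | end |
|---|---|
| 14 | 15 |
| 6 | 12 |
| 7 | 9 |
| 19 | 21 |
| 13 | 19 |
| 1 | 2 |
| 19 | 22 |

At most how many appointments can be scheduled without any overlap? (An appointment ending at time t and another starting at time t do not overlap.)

Sort by end time and greedily take each interval whose start is ≥ the last chosen end.
By end time: (1,2), (7,9), (6,12), (14,15), (13,19), (19,21), (19,22).
Pick (1,2); next start ≥ 2 → (7,9); next start ≥ 9 → (14,15); next start ≥ 15 → (19,21).
Selected 4 appointments.

4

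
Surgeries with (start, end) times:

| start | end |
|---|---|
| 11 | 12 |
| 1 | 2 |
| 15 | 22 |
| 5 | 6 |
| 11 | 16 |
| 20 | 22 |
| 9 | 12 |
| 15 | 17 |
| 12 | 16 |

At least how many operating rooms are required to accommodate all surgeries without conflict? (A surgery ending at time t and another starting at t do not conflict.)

4

Count concurrent intervals with a sweep; the peak is the room count.
Events (time:±→running): 1:+→1 2:-→0 5:+→1 6:-→0 9:+→1 11:+→2 11:+→3 12:-→2 12:-→1 12:+→2 15:+→3 15:+→4 … peak 4.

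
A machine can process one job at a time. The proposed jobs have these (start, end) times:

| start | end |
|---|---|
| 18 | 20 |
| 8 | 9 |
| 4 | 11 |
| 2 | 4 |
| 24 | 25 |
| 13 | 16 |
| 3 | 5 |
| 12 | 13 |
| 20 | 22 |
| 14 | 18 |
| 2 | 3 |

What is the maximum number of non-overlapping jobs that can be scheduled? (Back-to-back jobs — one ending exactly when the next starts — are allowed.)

8

By end time: (2,3), (2,4), (3,5), (8,9), (4,11), (12,13), (13,16), (14,18), (18,20), (20,22), (24,25).
Pick (2,3); next start ≥ 3 → (3,5); next start ≥ 5 → (8,9); next start ≥ 9 → (12,13); next start ≥ 13 → (13,16); next start ≥ 16 → (18,20); next start ≥ 20 → (20,22); next start ≥ 22 → (24,25).
Selected 8 jobs.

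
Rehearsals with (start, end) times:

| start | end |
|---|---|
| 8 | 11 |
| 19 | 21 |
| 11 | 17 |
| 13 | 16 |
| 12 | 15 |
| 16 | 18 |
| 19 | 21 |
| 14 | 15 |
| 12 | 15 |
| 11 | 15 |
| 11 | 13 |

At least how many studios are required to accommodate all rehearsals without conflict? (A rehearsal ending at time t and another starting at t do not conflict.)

Count concurrent intervals with a sweep; the peak is the room count.
starts: [8, 11, 11, 11, 12, 12, 13, 14, 16, 19, 19]
ends:   [11, 13, 15, 15, 15, 15, 16, 17, 18, 21, 21]
s8→1 e11→0 s11→1 s11→2 s11→3 s12→4 s12→5 e13→4 s13→5 s14→6  — peak 6.

6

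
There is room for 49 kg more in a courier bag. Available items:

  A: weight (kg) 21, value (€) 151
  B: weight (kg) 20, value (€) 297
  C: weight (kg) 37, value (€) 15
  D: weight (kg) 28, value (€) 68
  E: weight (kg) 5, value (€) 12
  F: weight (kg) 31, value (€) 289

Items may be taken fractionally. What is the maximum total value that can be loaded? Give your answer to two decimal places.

567.35

Order: B (297/20=14.85) > F (289/31=9.32) > A (151/21=7.19) > D (68/28=2.43) > E (12/5=2.40) > C (15/37=0.41)
Fill: take B (20 @ 297) → take 29/31 of F → 270.35; 49/49 used.
Total value = 567.35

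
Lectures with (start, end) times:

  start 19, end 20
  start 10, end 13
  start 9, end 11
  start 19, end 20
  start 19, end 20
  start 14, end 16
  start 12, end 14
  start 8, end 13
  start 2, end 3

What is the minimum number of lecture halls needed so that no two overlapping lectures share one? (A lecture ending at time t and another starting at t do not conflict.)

Count concurrent intervals with a sweep; the peak is the room count.
Events (time:±→running): 2:+→1 3:-→0 8:+→1 9:+→2 10:+→3 … peak 3.

3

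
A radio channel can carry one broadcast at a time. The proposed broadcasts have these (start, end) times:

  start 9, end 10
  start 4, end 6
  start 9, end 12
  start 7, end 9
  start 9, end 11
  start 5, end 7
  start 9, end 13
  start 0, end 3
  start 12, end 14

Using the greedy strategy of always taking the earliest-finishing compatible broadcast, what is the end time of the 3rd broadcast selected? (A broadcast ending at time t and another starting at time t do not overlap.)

By end time: (0,3), (4,6), (5,7), (7,9), (9,10), (9,11), (9,12), (9,13), (12,14).
Pick (0,3); next start ≥ 3 → (4,6); next start ≥ 6 → (7,9); next start ≥ 9 → (9,10); next start ≥ 10 → (12,14).
Selected: (0,3) (4,6) (7,9) (9,10) (12,14)

9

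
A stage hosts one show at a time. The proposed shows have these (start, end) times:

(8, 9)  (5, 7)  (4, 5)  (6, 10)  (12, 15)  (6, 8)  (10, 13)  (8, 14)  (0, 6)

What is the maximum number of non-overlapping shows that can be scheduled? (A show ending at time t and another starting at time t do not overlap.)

By end time: (4,5), (0,6), (5,7), (6,8), (8,9), (6,10), (10,13), (8,14), (12,15).
Pick (4,5); next start ≥ 5 → (5,7); next start ≥ 7 → (8,9); next start ≥ 9 → (10,13).
Selected 4 shows.

4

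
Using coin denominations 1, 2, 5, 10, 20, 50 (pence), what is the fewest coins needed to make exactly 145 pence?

5

Greedy: take as many of the largest coin as possible, then repeat with the remainder.
145 = 2×50 + 2×20 + 1×5
Total coins = 2 + 2 + 1 = 5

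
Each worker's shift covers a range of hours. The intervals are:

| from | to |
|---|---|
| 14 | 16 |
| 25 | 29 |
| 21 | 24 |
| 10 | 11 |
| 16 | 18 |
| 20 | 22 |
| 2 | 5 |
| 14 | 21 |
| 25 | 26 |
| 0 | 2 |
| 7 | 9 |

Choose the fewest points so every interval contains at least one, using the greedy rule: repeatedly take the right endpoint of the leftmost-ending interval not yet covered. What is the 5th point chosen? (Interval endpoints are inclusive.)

22

Sort by right endpoint; whenever an interval is uncovered, place a point at its right end.
By right end: [0,2]  [2,5]  [7,9]  [10,11]  [14,16]  [16,18]  [14,21]  [20,22]  [21,24]  [25,26]  [25,29]
[0,2] uncovered → point at 2; [7,9] uncovered → point at 9; [10,11] uncovered → point at 11; [14,16] uncovered → point at 16; [20,22] uncovered → point at 22; [25,26] uncovered → point at 26.
Points: 2, 9, 11, 16, 22, 26 (6 total).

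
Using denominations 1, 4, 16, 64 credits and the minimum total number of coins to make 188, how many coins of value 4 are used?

Greedy: take as many of the largest coin as possible, then repeat with the remainder.
188 = 2×64 + 3×16 + 3×4
Count of 4: 3

3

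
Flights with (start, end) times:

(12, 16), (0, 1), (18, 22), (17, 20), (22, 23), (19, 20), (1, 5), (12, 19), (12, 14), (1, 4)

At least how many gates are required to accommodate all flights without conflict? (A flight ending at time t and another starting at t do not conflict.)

3

Events (time:±→running): 0:+→1 1:-→0 1:+→1 1:+→2 4:-→1 5:-→0 12:+→1 12:+→2 12:+→3 … peak 3.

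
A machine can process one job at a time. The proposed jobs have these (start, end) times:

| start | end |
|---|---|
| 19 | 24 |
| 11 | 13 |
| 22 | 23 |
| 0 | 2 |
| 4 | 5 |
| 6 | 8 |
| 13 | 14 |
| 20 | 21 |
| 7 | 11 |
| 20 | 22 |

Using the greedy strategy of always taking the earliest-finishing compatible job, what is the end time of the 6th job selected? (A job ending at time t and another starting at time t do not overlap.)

21

Order by finish time; keep every interval that doesn't clash with the previous kept one.
Sorted by end: (0,2)  (4,5)  (6,8)  (7,11)  (11,13)  (13,14)  (20,21)  (20,22)  (22,23)  (19,24)
take (0,2); take (4,5); take (6,8); take (11,13); take (13,14); take (20,21); skip (20,22); take (22,23).
Selected: (0,2) (4,5) (6,8) (11,13) (13,14) (20,21) (22,23)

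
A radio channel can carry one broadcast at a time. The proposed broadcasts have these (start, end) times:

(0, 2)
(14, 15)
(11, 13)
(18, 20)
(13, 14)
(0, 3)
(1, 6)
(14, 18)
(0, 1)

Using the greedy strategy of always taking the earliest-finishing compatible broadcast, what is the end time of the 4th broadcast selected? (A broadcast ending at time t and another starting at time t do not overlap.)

14

Sorted by end: (0,1)  (0,2)  (0,3)  (1,6)  (11,13)  (13,14)  (14,15)  (14,18)  (18,20)
take (0,1); take (1,6); take (11,13); take (13,14); take (14,15); take (18,20).
Selected: (0,1) (1,6) (11,13) (13,14) (14,15) (18,20)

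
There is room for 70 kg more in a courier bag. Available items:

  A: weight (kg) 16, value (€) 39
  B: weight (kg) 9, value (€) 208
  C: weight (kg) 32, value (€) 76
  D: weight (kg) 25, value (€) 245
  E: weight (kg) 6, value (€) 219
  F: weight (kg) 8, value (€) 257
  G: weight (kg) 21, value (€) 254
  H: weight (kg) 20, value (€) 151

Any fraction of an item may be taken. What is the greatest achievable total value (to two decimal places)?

1190.55

Sort by value per unit weight and fill in that order.
Order: E (219/6=36.50) > F (257/8=32.12) > B (208/9=23.11) > G (254/21=12.10) > D (245/25=9.80) > H (151/20=7.55) > A (39/16=2.44) > C (76/32=2.38)
Fill: take E (6 @ 219) → take F (8 @ 257) → take B (9 @ 208) → take G (21 @ 254) → take D (25 @ 245) → take 1/20 of H → 7.55; 70/70 used.
Total value = 1190.55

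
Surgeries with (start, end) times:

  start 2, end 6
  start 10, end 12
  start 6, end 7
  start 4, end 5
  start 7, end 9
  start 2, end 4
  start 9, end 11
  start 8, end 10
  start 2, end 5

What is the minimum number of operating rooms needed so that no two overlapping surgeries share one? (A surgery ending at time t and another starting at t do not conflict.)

Events (time:±→running): 2:+→1 2:+→2 2:+→3 … peak 3.

3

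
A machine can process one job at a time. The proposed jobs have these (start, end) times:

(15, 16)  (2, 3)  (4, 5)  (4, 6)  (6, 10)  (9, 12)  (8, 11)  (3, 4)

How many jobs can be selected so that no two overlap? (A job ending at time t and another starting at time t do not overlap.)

Greedy by earliest finish: after sorting by end time, pick each interval compatible with the last pick.
Sorted by end: (2,3)  (3,4)  (4,5)  (4,6)  (6,10)  (8,11)  (9,12)  (15,16)
take (2,3); take (3,4); take (4,5); skip (4,6); take (6,10); take (15,16).
Selected 5 jobs.

5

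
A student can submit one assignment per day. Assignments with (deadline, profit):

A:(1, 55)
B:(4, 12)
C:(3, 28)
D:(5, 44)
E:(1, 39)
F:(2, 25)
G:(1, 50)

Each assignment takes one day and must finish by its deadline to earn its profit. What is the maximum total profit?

By profit: A(d1,55), G(d1,50), D(d5,44), E(d1,39), C(d3,28), F(d2,25), B(d4,12)
A→slot 1; G skipped; D→slot 5; E skipped; C→slot 3; F→slot 2; B→slot 4.
Profit = 55 + 25 + 28 + 12 + 44 = 164

164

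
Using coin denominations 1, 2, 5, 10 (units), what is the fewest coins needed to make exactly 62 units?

Greedy: take as many of the largest coin as possible, then repeat with the remainder.
62 − 6×10→2 − 1×2→0
Total coins = 6 + 1 = 7

7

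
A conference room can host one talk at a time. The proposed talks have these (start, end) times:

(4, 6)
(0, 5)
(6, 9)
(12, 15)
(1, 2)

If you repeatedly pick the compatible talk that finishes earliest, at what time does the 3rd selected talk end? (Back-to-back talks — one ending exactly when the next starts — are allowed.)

9

Greedy by earliest finish: after sorting by end time, pick each interval compatible with the last pick.
By end time: (1,2), (0,5), (4,6), (6,9), (12,15).
Pick (1,2); next start ≥ 2 → (4,6); next start ≥ 6 → (6,9); next start ≥ 9 → (12,15).
Selected: (1,2) (4,6) (6,9) (12,15)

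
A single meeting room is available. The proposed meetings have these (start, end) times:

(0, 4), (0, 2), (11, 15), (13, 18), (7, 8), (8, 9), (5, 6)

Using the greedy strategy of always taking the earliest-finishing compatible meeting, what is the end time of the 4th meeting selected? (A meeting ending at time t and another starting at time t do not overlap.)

By end time: (0,2), (0,4), (5,6), (7,8), (8,9), (11,15), (13,18).
Pick (0,2); next start ≥ 2 → (5,6); next start ≥ 6 → (7,8); next start ≥ 8 → (8,9); next start ≥ 9 → (11,15).
Selected: (0,2) (5,6) (7,8) (8,9) (11,15)

9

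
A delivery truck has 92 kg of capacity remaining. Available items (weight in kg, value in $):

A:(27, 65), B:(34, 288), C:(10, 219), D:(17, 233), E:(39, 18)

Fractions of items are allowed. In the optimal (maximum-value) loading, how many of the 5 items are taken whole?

Sort by value per unit weight and fill in that order.
Order: C (219/10=21.90) > D (233/17=13.71) > B (288/34=8.47) > A (65/27=2.41) > E (18/39=0.46)
Fill: take C (10 @ 219) → take D (17 @ 233) → take B (34 @ 288) → take A (27 @ 65) → take 4/39 of E → 1.85; 92/92 used.
4 item(s) taken whole; one partial (take 4/39 of E).

4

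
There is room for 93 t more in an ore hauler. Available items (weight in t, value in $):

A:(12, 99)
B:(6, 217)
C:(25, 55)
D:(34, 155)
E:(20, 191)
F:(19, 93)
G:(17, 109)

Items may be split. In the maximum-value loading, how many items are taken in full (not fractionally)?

Sort by value per unit weight and fill in that order.
Order: B (217/6=36.17) > E (191/20=9.55) > A (99/12=8.25) > G (109/17=6.41) > F (93/19=4.89) > D (155/34=4.56) > C (55/25=2.20)
Fill: take B (6 @ 217) → take E (20 @ 191) → take A (12 @ 99) → take G (17 @ 109) → take F (19 @ 93) → take 19/34 of D → 86.62; 93/93 used.
5 item(s) taken whole; one partial (take 19/34 of D).

5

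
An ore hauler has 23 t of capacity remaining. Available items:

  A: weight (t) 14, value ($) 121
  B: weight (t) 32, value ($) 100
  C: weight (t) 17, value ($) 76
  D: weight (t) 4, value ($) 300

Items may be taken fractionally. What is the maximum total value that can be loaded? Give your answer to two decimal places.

Greedy by value/weight ratio, highest first.
Ratios (sorted): D 75.00, A 8.64, C 4.47, B 3.12
take D (4 @ 300); take A (14 @ 121); take 5/17 of C → 22.35. Capacity used 23/23.
Total value = 443.35

443.35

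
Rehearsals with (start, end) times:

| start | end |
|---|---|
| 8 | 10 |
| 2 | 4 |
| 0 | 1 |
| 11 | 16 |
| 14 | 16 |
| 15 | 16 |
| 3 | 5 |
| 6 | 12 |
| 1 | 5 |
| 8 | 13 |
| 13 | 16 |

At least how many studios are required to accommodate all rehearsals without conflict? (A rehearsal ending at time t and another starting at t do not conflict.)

Events (time:±→running): 0:+→1 1:-→0 1:+→1 2:+→2 3:+→3 4:-→2 5:-→1 5:-→0 6:+→1 8:+→2 8:+→3 10:-→2 11:+→3 12:-→2 13:-→1 13:+→2 14:+→3 15:+→4 … peak 4.

4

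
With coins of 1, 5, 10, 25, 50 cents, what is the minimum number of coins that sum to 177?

6

177 − 3×50→27 − 1×25→2 − 2×1→0
Total coins = 3 + 1 + 2 = 6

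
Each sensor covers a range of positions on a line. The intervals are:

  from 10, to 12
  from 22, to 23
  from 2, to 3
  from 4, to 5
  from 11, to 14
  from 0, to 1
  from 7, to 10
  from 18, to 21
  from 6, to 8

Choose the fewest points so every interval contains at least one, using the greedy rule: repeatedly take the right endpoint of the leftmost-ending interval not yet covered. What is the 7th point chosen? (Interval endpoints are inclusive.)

Sort by right endpoint; whenever an interval is uncovered, place a point at its right end.
By right end: [0,1]  [2,3]  [4,5]  [6,8]  [7,10]  [10,12]  [11,14]  [18,21]  [22,23]
[0,1] uncovered → point at 1; [2,3] uncovered → point at 3; [4,5] uncovered → point at 5; [6,8] uncovered → point at 8; [10,12] uncovered → point at 12; [18,21] uncovered → point at 21; [22,23] uncovered → point at 23.
Points: 1, 3, 5, 8, 12, 21, 23 (7 total).

23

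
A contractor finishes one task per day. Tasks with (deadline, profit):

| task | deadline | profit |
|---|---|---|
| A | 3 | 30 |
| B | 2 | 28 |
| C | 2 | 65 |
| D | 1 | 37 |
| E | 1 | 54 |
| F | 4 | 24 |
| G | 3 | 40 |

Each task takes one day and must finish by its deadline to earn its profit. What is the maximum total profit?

By profit: C(d2,65), E(d1,54), G(d3,40), D(d1,37), A(d3,30), B(d2,28), F(d4,24)
C→slot 2; E→slot 1; G→slot 3; D skipped; A skipped; B skipped; F→slot 4.
Profit = 54 + 65 + 40 + 24 = 183

183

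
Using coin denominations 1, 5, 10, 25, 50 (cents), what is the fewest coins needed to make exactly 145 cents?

Greedy: take as many of the largest coin as possible, then repeat with the remainder.
145 − 2×50→45 − 1×25→20 − 2×10→0
Total coins = 2 + 1 + 2 = 5

5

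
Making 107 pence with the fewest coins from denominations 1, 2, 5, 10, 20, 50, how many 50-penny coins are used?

2

107 = 2×50 + 1×5 + 1×2
Count of 50: 2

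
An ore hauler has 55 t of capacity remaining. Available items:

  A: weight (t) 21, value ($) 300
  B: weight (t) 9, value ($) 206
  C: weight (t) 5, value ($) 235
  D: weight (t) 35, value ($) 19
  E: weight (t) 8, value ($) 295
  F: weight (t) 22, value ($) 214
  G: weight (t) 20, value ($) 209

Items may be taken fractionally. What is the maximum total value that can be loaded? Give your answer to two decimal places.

1161.40

Sort by value per unit weight and fill in that order.
Order: C (235/5=47.00) > E (295/8=36.88) > B (206/9=22.89) > A (300/21=14.29) > G (209/20=10.45) > F (214/22=9.73) > D (19/35=0.54)
Fill: take C (5 @ 235) → take E (8 @ 295) → take B (9 @ 206) → take A (21 @ 300) → take 12/20 of G → 125.40; 55/55 used.
Total value = 1161.40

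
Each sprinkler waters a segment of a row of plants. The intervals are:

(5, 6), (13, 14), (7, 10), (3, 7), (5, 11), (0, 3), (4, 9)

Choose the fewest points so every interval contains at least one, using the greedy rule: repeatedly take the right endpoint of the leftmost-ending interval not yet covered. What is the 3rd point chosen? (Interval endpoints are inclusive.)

Sort by right endpoint; whenever an interval is uncovered, place a point at its right end.
Sorted: [0,3] [5,6] [3,7] [4,9] [7,10] [5,11] [13,14]
{[0,3]} hit by 3; {[5,6],[3,7],[4,9]} hit by 6; {[7,10],[5,11]} hit by 10; {[13,14]} hit by 14.
Points: 3, 6, 10, 14 (4 total).

10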